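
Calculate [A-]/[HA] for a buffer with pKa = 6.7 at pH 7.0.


[A-]/[HA] = 10^(pH - pKa)
= 10^(7.0 - 6.7)
= 1.9953

1.9953


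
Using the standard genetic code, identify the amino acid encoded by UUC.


Standard genetic code lookup.
Codon UUC -> Phe

Phe


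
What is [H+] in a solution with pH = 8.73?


[H+] = 10^(-pH)
[H+] = 10^(-8.73)
[H+] = 1.862e-09 M

1.862e-09 M


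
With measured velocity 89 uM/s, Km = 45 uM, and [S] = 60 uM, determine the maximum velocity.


Vmax = v * (Km + [S]) / [S]
Vmax = 89 * (45 + 60) / 60
Vmax = 155.75 uM/s

155.75 uM/s


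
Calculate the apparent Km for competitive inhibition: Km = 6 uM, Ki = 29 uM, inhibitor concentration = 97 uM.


Km_app = Km * (1 + [I]/Ki)
Km_app = 6 * (1 + 97/29)
Km_app = 26.069 uM

26.069 uM


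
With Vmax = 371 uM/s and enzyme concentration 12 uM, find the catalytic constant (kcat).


kcat = Vmax / [E]t
kcat = 371 / 12
kcat = 30.9167 s^-1

30.9167 s^-1


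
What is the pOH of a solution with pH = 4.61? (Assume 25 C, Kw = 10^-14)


pOH = 14 - pH
pOH = 14 - 4.61
pOH = 9.39

9.39


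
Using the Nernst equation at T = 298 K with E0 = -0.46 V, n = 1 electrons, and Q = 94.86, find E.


E = E0 - (RT/nF) * ln(Q)
E = -0.46 - (8.314 * 298 / (1 * 96485)) * ln(94.86)
E = -0.5769 V

-0.5769 V


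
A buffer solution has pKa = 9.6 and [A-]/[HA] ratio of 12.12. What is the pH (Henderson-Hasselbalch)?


pH = pKa + log10([A-]/[HA])
pH = 9.6 + log10(12.12)
pH = 10.6835

10.6835


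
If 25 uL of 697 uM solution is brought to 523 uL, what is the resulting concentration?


C2 = C1 * V1 / V2
C2 = 697 * 25 / 523
C2 = 33.3174 uM

33.3174 uM


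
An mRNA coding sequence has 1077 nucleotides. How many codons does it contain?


codons = nucleotides / 3
codons = 1077 / 3 = 359

359


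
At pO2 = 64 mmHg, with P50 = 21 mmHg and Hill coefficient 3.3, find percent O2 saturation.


Y = pO2^n / (P50^n + pO2^n)
Y = 64^3.3 / (21^3.3 + 64^3.3)
Y = 97.53%

97.53%


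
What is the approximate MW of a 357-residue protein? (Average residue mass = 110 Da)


MW = n_residues * 110 Da
MW = 357 * 110
MW = 39270 Da

39270 Da


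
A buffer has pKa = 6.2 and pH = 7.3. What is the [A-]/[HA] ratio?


[A-]/[HA] = 10^(pH - pKa)
= 10^(7.3 - 6.2)
= 12.5893

12.5893


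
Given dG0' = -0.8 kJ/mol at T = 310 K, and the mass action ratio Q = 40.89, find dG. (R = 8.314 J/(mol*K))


dG = dG0' + RT * ln(Q) / 1000
dG = -0.8 + 8.314 * 310 * ln(40.89) / 1000
dG = 8.7642 kJ/mol

8.7642 kJ/mol


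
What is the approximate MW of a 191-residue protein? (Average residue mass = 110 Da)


MW = n_residues * 110 Da
MW = 191 * 110
MW = 21010 Da

21010 Da


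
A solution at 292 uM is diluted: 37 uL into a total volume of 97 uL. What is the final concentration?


C2 = C1 * V1 / V2
C2 = 292 * 37 / 97
C2 = 111.3814 uM

111.3814 uM


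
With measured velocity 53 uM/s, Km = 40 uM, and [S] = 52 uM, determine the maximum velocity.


Vmax = v * (Km + [S]) / [S]
Vmax = 53 * (40 + 52) / 52
Vmax = 93.7692 uM/s

93.7692 uM/s


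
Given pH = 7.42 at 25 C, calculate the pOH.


pOH = 14 - pH
pOH = 14 - 7.42
pOH = 6.58

6.58


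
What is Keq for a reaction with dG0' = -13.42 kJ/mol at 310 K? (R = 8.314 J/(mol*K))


Keq = exp(-dG0 * 1000 / (R * T))
Keq = exp(-(-13.42) * 1000 / (8.314 * 310))
Keq = 182.5308

182.5308


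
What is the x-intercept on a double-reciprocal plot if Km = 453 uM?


x-intercept = -1/Km
= -1/453
= -0.0022 1/uM

-0.0022 1/uM


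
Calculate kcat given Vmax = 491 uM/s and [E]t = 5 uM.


kcat = Vmax / [E]t
kcat = 491 / 5
kcat = 98.2 s^-1

98.2 s^-1


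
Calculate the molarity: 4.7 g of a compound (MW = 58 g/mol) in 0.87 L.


C = (mass / MW) / volume
C = (4.7 / 58) / 0.87
C = 0.0931 M

0.0931 M


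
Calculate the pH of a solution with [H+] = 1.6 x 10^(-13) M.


pH = -log10([H+])
pH = -log10(1.6 x 10^(-13))
pH = 12.7959

12.7959


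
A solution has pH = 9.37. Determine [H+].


[H+] = 10^(-pH)
[H+] = 10^(-9.37)
[H+] = 4.266e-10 M

4.266e-10 M


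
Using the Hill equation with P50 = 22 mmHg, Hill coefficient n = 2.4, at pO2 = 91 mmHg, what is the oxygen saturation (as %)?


Y = pO2^n / (P50^n + pO2^n)
Y = 91^2.4 / (22^2.4 + 91^2.4)
Y = 96.79%

96.79%


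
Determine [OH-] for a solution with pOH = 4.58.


[OH-] = 10^(-pOH)
[OH-] = 10^(-4.58)
[OH-] = 2.630e-05 M

2.630e-05 M


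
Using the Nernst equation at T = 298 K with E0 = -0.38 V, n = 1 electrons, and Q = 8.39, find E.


E = E0 - (RT/nF) * ln(Q)
E = -0.38 - (8.314 * 298 / (1 * 96485)) * ln(8.39)
E = -0.4346 V

-0.4346 V


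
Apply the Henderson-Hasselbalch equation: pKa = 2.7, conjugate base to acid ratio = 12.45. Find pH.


pH = pKa + log10([A-]/[HA])
pH = 2.7 + log10(12.45)
pH = 3.7952

3.7952


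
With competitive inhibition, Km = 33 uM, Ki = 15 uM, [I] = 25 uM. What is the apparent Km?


Km_app = Km * (1 + [I]/Ki)
Km_app = 33 * (1 + 25/15)
Km_app = 88.0 uM

88.0 uM


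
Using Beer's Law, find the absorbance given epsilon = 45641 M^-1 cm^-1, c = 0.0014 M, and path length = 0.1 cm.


A = epsilon * c * l
A = 45641 * 0.0014 * 0.1
A = 6.3897

6.3897


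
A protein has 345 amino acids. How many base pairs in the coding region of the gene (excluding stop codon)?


Each amino acid = 1 codon = 3 bp
bp = 345 * 3 = 1035 bp

1035 bp


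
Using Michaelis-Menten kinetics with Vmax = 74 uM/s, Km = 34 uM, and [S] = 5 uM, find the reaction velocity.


v = Vmax * [S] / (Km + [S])
v = 74 * 5 / (34 + 5)
v = 9.4872 uM/s

9.4872 uM/s


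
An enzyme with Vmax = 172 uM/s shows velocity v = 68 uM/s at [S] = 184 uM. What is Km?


Km = [S] * (Vmax - v) / v
Km = 184 * (172 - 68) / 68
Km = 281.4118 uM

281.4118 uM


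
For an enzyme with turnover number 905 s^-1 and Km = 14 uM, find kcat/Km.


Catalytic efficiency = kcat / Km
= 905 / 14
= 64.6429 uM^-1*s^-1

64.6429 uM^-1*s^-1


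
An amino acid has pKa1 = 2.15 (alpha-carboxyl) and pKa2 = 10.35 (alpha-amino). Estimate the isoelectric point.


pI = (pKa1 + pKa2) / 2
pI = (2.15 + 10.35) / 2
pI = 6.25

6.25


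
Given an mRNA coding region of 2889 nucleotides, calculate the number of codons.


codons = nucleotides / 3
codons = 2889 / 3 = 963

963


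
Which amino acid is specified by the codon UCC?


Standard genetic code lookup.
Codon UCC -> Ser

Ser


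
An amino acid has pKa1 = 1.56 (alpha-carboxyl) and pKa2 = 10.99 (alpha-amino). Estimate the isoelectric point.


pI = (pKa1 + pKa2) / 2
pI = (1.56 + 10.99) / 2
pI = 6.275

6.275


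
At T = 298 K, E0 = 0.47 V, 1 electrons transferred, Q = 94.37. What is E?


E = E0 - (RT/nF) * ln(Q)
E = 0.47 - (8.314 * 298 / (1 * 96485)) * ln(94.37)
E = 0.3532 V

0.3532 V


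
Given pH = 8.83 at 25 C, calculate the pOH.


pOH = 14 - pH
pOH = 14 - 8.83
pOH = 5.17

5.17


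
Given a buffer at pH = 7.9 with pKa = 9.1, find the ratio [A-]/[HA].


[A-]/[HA] = 10^(pH - pKa)
= 10^(7.9 - 9.1)
= 0.0631

0.0631


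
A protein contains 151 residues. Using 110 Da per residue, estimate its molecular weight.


MW = n_residues * 110 Da
MW = 151 * 110
MW = 16610 Da

16610 Da


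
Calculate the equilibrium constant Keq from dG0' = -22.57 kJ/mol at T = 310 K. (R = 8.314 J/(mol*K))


Keq = exp(-dG0 * 1000 / (R * T))
Keq = exp(-(-22.57) * 1000 / (8.314 * 310))
Keq = 6355.594

6355.594


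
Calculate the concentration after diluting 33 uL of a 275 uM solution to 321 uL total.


C2 = C1 * V1 / V2
C2 = 275 * 33 / 321
C2 = 28.271 uM

28.271 uM


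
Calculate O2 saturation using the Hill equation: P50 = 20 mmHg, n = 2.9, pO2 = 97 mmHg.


Y = pO2^n / (P50^n + pO2^n)
Y = 97^2.9 / (20^2.9 + 97^2.9)
Y = 98.98%

98.98%


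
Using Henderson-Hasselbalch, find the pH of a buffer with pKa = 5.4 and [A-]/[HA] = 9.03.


pH = pKa + log10([A-]/[HA])
pH = 5.4 + log10(9.03)
pH = 6.3557

6.3557


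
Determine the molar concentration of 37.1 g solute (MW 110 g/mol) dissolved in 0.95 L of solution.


C = (mass / MW) / volume
C = (37.1 / 110) / 0.95
C = 0.355 M

0.355 M


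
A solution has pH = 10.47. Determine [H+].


[H+] = 10^(-pH)
[H+] = 10^(-10.47)
[H+] = 3.388e-11 M

3.388e-11 M


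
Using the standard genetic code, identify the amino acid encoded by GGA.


Standard genetic code lookup.
Codon GGA -> Gly

Gly


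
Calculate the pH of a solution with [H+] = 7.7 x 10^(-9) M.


pH = -log10([H+])
pH = -log10(7.7 x 10^(-9))
pH = 8.1135

8.1135


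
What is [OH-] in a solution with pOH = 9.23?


[OH-] = 10^(-pOH)
[OH-] = 10^(-9.23)
[OH-] = 5.888e-10 M

5.888e-10 M


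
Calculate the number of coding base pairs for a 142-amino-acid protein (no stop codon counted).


Each amino acid = 1 codon = 3 bp
bp = 142 * 3 = 426 bp

426 bp


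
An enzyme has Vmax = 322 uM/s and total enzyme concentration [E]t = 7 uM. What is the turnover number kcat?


kcat = Vmax / [E]t
kcat = 322 / 7
kcat = 46.0 s^-1

46.0 s^-1


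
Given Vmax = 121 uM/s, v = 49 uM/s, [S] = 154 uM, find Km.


Km = [S] * (Vmax - v) / v
Km = 154 * (121 - 49) / 49
Km = 226.2857 uM

226.2857 uM


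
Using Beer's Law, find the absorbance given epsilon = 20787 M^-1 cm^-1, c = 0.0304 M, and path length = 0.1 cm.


A = epsilon * c * l
A = 20787 * 0.0304 * 0.1
A = 63.1925

63.1925


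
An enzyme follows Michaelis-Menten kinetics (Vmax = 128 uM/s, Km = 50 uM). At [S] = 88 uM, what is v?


v = Vmax * [S] / (Km + [S])
v = 128 * 88 / (50 + 88)
v = 81.6232 uM/s

81.6232 uM/s


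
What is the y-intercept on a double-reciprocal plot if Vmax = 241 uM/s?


y-intercept = 1/Vmax
= 1/241
= 0.0041 s/uM

0.0041 s/uM


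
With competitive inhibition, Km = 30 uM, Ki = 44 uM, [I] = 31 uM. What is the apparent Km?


Km_app = Km * (1 + [I]/Ki)
Km_app = 30 * (1 + 31/44)
Km_app = 51.1364 uM

51.1364 uM


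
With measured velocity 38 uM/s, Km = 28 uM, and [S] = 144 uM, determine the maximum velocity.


Vmax = v * (Km + [S]) / [S]
Vmax = 38 * (28 + 144) / 144
Vmax = 45.3889 uM/s

45.3889 uM/s


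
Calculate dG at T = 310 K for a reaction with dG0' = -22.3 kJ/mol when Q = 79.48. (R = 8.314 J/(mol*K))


dG = dG0' + RT * ln(Q) / 1000
dG = -22.3 + 8.314 * 310 * ln(79.48) / 1000
dG = -11.0228 kJ/mol

-11.0228 kJ/mol


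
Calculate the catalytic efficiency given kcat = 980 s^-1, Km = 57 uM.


Catalytic efficiency = kcat / Km
= 980 / 57
= 17.193 uM^-1*s^-1

17.193 uM^-1*s^-1


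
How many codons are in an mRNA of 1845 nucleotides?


codons = nucleotides / 3
codons = 1845 / 3 = 615

615


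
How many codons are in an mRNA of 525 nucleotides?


codons = nucleotides / 3
codons = 525 / 3 = 175

175


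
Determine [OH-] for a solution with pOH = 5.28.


[OH-] = 10^(-pOH)
[OH-] = 10^(-5.28)
[OH-] = 5.248e-06 M

5.248e-06 M


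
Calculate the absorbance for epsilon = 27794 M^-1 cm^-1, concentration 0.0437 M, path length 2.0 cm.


A = epsilon * c * l
A = 27794 * 0.0437 * 2.0
A = 2429.1956

2429.1956


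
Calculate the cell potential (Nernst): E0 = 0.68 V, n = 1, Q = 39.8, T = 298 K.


E = E0 - (RT/nF) * ln(Q)
E = 0.68 - (8.314 * 298 / (1 * 96485)) * ln(39.8)
E = 0.5854 V

0.5854 V


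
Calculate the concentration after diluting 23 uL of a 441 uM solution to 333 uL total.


C2 = C1 * V1 / V2
C2 = 441 * 23 / 333
C2 = 30.4595 uM

30.4595 uM


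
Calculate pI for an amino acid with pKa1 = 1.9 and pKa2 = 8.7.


pI = (pKa1 + pKa2) / 2
pI = (1.9 + 8.7) / 2
pI = 5.3

5.3


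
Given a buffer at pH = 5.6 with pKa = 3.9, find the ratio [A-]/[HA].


[A-]/[HA] = 10^(pH - pKa)
= 10^(5.6 - 3.9)
= 50.1187

50.1187


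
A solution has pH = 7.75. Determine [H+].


[H+] = 10^(-pH)
[H+] = 10^(-7.75)
[H+] = 1.778e-08 M

1.778e-08 M


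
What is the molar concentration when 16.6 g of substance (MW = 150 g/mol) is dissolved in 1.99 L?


C = (mass / MW) / volume
C = (16.6 / 150) / 1.99
C = 0.0556 M

0.0556 M


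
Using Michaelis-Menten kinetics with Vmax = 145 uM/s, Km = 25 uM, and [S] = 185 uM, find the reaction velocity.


v = Vmax * [S] / (Km + [S])
v = 145 * 185 / (25 + 185)
v = 127.7381 uM/s

127.7381 uM/s


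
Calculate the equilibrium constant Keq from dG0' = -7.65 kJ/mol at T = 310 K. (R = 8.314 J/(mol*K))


Keq = exp(-dG0 * 1000 / (R * T))
Keq = exp(-(-7.65) * 1000 / (8.314 * 310))
Keq = 19.4564

19.4564


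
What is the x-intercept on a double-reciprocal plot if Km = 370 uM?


x-intercept = -1/Km
= -1/370
= -0.0027 1/uM

-0.0027 1/uM


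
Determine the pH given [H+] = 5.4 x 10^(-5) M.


pH = -log10([H+])
pH = -log10(5.4 x 10^(-5))
pH = 4.2676

4.2676


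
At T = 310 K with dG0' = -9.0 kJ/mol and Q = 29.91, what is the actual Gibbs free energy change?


dG = dG0' + RT * ln(Q) / 1000
dG = -9.0 + 8.314 * 310 * ln(29.91) / 1000
dG = -0.2417 kJ/mol

-0.2417 kJ/mol


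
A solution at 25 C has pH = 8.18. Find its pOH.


pOH = 14 - pH
pOH = 14 - 8.18
pOH = 5.82

5.82


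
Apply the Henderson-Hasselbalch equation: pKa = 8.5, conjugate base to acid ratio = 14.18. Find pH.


pH = pKa + log10([A-]/[HA])
pH = 8.5 + log10(14.18)
pH = 9.6517

9.6517


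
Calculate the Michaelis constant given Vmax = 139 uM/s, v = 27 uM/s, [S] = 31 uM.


Km = [S] * (Vmax - v) / v
Km = 31 * (139 - 27) / 27
Km = 128.5926 uM

128.5926 uM


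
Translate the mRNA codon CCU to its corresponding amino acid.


Standard genetic code lookup.
Codon CCU -> Pro

Pro


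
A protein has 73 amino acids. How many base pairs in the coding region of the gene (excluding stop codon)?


Each amino acid = 1 codon = 3 bp
bp = 73 * 3 = 219 bp

219 bp


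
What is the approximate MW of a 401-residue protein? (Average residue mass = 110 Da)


MW = n_residues * 110 Da
MW = 401 * 110
MW = 44110 Da

44110 Da


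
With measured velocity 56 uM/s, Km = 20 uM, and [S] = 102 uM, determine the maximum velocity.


Vmax = v * (Km + [S]) / [S]
Vmax = 56 * (20 + 102) / 102
Vmax = 66.9804 uM/s

66.9804 uM/s


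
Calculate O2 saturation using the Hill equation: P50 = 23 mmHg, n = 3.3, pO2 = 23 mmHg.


Y = pO2^n / (P50^n + pO2^n)
Y = 23^3.3 / (23^3.3 + 23^3.3)
Y = 50.0%

50.0%


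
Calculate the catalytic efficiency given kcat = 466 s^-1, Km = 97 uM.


Catalytic efficiency = kcat / Km
= 466 / 97
= 4.8041 uM^-1*s^-1

4.8041 uM^-1*s^-1


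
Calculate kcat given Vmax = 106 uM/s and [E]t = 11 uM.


kcat = Vmax / [E]t
kcat = 106 / 11
kcat = 9.6364 s^-1

9.6364 s^-1


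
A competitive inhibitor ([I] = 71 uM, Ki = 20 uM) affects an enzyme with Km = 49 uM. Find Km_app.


Km_app = Km * (1 + [I]/Ki)
Km_app = 49 * (1 + 71/20)
Km_app = 222.95 uM

222.95 uM


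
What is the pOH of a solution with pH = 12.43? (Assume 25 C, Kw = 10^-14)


pOH = 14 - pH
pOH = 14 - 12.43
pOH = 1.57

1.57


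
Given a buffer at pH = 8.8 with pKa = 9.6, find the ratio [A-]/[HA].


[A-]/[HA] = 10^(pH - pKa)
= 10^(8.8 - 9.6)
= 0.1585

0.1585


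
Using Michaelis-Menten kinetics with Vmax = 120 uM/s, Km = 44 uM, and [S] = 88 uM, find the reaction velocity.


v = Vmax * [S] / (Km + [S])
v = 120 * 88 / (44 + 88)
v = 80.0 uM/s

80.0 uM/s


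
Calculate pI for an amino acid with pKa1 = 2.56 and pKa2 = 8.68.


pI = (pKa1 + pKa2) / 2
pI = (2.56 + 8.68) / 2
pI = 5.62

5.62


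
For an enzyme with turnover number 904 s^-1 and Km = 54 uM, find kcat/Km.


Catalytic efficiency = kcat / Km
= 904 / 54
= 16.7407 uM^-1*s^-1

16.7407 uM^-1*s^-1


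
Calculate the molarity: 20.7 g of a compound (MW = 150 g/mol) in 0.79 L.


C = (mass / MW) / volume
C = (20.7 / 150) / 0.79
C = 0.1747 M

0.1747 M


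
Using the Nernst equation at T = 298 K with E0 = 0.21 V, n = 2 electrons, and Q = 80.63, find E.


E = E0 - (RT/nF) * ln(Q)
E = 0.21 - (8.314 * 298 / (2 * 96485)) * ln(80.63)
E = 0.1536 V

0.1536 V


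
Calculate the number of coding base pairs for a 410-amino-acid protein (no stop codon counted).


Each amino acid = 1 codon = 3 bp
bp = 410 * 3 = 1230 bp

1230 bp


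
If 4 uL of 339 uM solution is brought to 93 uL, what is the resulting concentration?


C2 = C1 * V1 / V2
C2 = 339 * 4 / 93
C2 = 14.5806 uM

14.5806 uM


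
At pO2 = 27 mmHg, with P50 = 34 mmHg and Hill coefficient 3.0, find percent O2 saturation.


Y = pO2^n / (P50^n + pO2^n)
Y = 27^3.0 / (34^3.0 + 27^3.0)
Y = 33.37%

33.37%


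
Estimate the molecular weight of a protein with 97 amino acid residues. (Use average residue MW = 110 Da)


MW = n_residues * 110 Da
MW = 97 * 110
MW = 10670 Da

10670 Da


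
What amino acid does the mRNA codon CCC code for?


Standard genetic code lookup.
Codon CCC -> Pro

Pro


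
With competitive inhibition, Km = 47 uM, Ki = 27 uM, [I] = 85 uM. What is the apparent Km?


Km_app = Km * (1 + [I]/Ki)
Km_app = 47 * (1 + 85/27)
Km_app = 194.963 uM

194.963 uM


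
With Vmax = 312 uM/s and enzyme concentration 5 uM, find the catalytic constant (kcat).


kcat = Vmax / [E]t
kcat = 312 / 5
kcat = 62.4 s^-1

62.4 s^-1


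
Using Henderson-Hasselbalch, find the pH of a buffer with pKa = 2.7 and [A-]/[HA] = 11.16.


pH = pKa + log10([A-]/[HA])
pH = 2.7 + log10(11.16)
pH = 3.7477

3.7477


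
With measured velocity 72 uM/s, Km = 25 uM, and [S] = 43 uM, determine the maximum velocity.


Vmax = v * (Km + [S]) / [S]
Vmax = 72 * (25 + 43) / 43
Vmax = 113.8605 uM/s

113.8605 uM/s


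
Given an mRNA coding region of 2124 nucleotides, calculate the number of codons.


codons = nucleotides / 3
codons = 2124 / 3 = 708

708


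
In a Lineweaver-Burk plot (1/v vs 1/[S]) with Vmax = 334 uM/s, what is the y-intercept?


y-intercept = 1/Vmax
= 1/334
= 0.003 s/uM

0.003 s/uM


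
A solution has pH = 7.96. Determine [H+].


[H+] = 10^(-pH)
[H+] = 10^(-7.96)
[H+] = 1.096e-08 M

1.096e-08 M


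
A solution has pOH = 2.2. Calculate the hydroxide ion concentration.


[OH-] = 10^(-pOH)
[OH-] = 10^(-2.2)
[OH-] = 0.0063 M

0.0063 M


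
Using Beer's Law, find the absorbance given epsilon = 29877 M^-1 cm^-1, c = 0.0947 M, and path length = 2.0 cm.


A = epsilon * c * l
A = 29877 * 0.0947 * 2.0
A = 5658.7038

5658.7038


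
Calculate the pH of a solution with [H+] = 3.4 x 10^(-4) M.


pH = -log10([H+])
pH = -log10(3.4 x 10^(-4))
pH = 3.4685

3.4685


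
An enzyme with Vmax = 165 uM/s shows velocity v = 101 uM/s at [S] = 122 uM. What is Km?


Km = [S] * (Vmax - v) / v
Km = 122 * (165 - 101) / 101
Km = 77.3069 uM

77.3069 uM


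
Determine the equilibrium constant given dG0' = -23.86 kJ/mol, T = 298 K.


Keq = exp(-dG0 * 1000 / (R * T))
Keq = exp(-(-23.86) * 1000 / (8.314 * 298))
Keq = 15220.4654

15220.4654


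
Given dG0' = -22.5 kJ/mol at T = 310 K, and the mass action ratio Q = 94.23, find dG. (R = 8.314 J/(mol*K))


dG = dG0' + RT * ln(Q) / 1000
dG = -22.5 + 8.314 * 310 * ln(94.23) / 1000
dG = -10.7841 kJ/mol

-10.7841 kJ/mol


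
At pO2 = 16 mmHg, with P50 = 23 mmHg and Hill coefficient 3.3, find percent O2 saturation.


Y = pO2^n / (P50^n + pO2^n)
Y = 16^3.3 / (23^3.3 + 16^3.3)
Y = 23.19%

23.19%


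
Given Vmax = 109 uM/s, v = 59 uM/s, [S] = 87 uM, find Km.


Km = [S] * (Vmax - v) / v
Km = 87 * (109 - 59) / 59
Km = 73.7288 uM

73.7288 uM


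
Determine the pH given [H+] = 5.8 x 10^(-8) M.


pH = -log10([H+])
pH = -log10(5.8 x 10^(-8))
pH = 7.2366

7.2366


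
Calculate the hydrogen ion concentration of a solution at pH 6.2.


[H+] = 10^(-pH)
[H+] = 10^(-6.2)
[H+] = 6.310e-07 M

6.310e-07 M


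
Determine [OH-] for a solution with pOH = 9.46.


[OH-] = 10^(-pOH)
[OH-] = 10^(-9.46)
[OH-] = 3.467e-10 M

3.467e-10 M


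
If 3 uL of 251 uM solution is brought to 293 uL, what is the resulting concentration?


C2 = C1 * V1 / V2
C2 = 251 * 3 / 293
C2 = 2.57 uM

2.57 uM


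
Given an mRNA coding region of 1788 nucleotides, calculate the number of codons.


codons = nucleotides / 3
codons = 1788 / 3 = 596

596


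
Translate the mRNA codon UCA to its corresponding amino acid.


Standard genetic code lookup.
Codon UCA -> Ser

Ser


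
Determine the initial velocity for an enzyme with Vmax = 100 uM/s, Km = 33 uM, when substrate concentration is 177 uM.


v = Vmax * [S] / (Km + [S])
v = 100 * 177 / (33 + 177)
v = 84.2857 uM/s

84.2857 uM/s


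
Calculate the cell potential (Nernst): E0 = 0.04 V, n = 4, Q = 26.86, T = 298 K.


E = E0 - (RT/nF) * ln(Q)
E = 0.04 - (8.314 * 298 / (4 * 96485)) * ln(26.86)
E = 0.0189 V

0.0189 V


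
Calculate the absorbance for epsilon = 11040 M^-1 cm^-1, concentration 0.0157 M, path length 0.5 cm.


A = epsilon * c * l
A = 11040 * 0.0157 * 0.5
A = 86.664

86.664


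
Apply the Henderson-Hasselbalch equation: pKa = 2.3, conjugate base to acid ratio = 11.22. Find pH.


pH = pKa + log10([A-]/[HA])
pH = 2.3 + log10(11.22)
pH = 3.35

3.35


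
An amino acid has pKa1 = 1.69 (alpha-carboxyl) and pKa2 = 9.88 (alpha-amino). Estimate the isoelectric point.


pI = (pKa1 + pKa2) / 2
pI = (1.69 + 9.88) / 2
pI = 5.785

5.785


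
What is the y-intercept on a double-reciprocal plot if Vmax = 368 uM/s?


y-intercept = 1/Vmax
= 1/368
= 0.0027 s/uM

0.0027 s/uM


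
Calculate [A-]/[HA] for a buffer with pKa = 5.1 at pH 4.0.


[A-]/[HA] = 10^(pH - pKa)
= 10^(4.0 - 5.1)
= 0.0794

0.0794


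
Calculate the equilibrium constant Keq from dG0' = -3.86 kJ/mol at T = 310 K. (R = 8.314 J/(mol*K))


Keq = exp(-dG0 * 1000 / (R * T))
Keq = exp(-(-3.86) * 1000 / (8.314 * 310))
Keq = 4.4713

4.4713


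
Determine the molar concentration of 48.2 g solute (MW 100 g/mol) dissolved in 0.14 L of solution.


C = (mass / MW) / volume
C = (48.2 / 100) / 0.14
C = 3.4429 M

3.4429 M


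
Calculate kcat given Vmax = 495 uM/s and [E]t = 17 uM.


kcat = Vmax / [E]t
kcat = 495 / 17
kcat = 29.1176 s^-1

29.1176 s^-1


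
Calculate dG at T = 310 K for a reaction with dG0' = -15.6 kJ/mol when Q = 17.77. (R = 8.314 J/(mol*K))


dG = dG0' + RT * ln(Q) / 1000
dG = -15.6 + 8.314 * 310 * ln(17.77) / 1000
dG = -8.1837 kJ/mol

-8.1837 kJ/mol


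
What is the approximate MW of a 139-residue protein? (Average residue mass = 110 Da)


MW = n_residues * 110 Da
MW = 139 * 110
MW = 15290 Da

15290 Da


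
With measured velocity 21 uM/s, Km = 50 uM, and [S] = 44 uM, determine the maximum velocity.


Vmax = v * (Km + [S]) / [S]
Vmax = 21 * (50 + 44) / 44
Vmax = 44.8636 uM/s

44.8636 uM/s


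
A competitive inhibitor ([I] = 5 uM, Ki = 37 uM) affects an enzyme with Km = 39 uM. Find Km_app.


Km_app = Km * (1 + [I]/Ki)
Km_app = 39 * (1 + 5/37)
Km_app = 44.2703 uM

44.2703 uM


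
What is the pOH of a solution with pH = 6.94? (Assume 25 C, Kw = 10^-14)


pOH = 14 - pH
pOH = 14 - 6.94
pOH = 7.06

7.06


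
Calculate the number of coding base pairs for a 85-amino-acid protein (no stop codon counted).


Each amino acid = 1 codon = 3 bp
bp = 85 * 3 = 255 bp

255 bp


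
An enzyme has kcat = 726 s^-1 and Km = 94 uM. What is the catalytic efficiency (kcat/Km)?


Catalytic efficiency = kcat / Km
= 726 / 94
= 7.7234 uM^-1*s^-1

7.7234 uM^-1*s^-1


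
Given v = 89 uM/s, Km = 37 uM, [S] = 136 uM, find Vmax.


Vmax = v * (Km + [S]) / [S]
Vmax = 89 * (37 + 136) / 136
Vmax = 113.2132 uM/s

113.2132 uM/s


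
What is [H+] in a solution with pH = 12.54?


[H+] = 10^(-pH)
[H+] = 10^(-12.54)
[H+] = 2.884e-13 M

2.884e-13 M


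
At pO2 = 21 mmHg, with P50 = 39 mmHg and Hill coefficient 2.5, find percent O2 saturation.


Y = pO2^n / (P50^n + pO2^n)
Y = 21^2.5 / (39^2.5 + 21^2.5)
Y = 17.54%

17.54%


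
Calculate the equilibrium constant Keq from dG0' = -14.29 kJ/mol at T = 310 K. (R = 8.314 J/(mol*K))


Keq = exp(-dG0 * 1000 / (R * T))
Keq = exp(-(-14.29) * 1000 / (8.314 * 310))
Keq = 255.8205

255.8205


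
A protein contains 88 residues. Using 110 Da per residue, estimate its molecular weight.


MW = n_residues * 110 Da
MW = 88 * 110
MW = 9680 Da

9680 Da


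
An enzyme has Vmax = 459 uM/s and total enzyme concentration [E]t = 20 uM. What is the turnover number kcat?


kcat = Vmax / [E]t
kcat = 459 / 20
kcat = 22.95 s^-1

22.95 s^-1


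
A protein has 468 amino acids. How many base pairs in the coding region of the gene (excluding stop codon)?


Each amino acid = 1 codon = 3 bp
bp = 468 * 3 = 1404 bp

1404 bp


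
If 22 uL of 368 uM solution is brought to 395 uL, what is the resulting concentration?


C2 = C1 * V1 / V2
C2 = 368 * 22 / 395
C2 = 20.4962 uM

20.4962 uM


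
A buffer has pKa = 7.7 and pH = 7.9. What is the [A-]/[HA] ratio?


[A-]/[HA] = 10^(pH - pKa)
= 10^(7.9 - 7.7)
= 1.5849

1.5849


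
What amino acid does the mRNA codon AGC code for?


Standard genetic code lookup.
Codon AGC -> Ser

Ser


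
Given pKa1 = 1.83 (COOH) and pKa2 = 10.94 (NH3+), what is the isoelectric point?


pI = (pKa1 + pKa2) / 2
pI = (1.83 + 10.94) / 2
pI = 6.385

6.385


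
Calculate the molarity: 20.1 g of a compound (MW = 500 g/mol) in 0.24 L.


C = (mass / MW) / volume
C = (20.1 / 500) / 0.24
C = 0.1675 M

0.1675 M


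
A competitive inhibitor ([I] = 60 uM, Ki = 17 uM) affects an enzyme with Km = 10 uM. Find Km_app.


Km_app = Km * (1 + [I]/Ki)
Km_app = 10 * (1 + 60/17)
Km_app = 45.2941 uM

45.2941 uM


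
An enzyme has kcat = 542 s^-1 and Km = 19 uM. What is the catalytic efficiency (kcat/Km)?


Catalytic efficiency = kcat / Km
= 542 / 19
= 28.5263 uM^-1*s^-1

28.5263 uM^-1*s^-1


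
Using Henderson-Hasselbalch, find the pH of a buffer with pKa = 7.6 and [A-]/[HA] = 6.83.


pH = pKa + log10([A-]/[HA])
pH = 7.6 + log10(6.83)
pH = 8.4344

8.4344


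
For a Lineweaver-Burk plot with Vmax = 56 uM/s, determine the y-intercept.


y-intercept = 1/Vmax
= 1/56
= 0.0179 s/uM

0.0179 s/uM


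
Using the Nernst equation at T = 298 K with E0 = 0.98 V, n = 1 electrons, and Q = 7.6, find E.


E = E0 - (RT/nF) * ln(Q)
E = 0.98 - (8.314 * 298 / (1 * 96485)) * ln(7.6)
E = 0.9279 V

0.9279 V


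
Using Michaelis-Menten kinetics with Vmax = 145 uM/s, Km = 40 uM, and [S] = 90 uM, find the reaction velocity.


v = Vmax * [S] / (Km + [S])
v = 145 * 90 / (40 + 90)
v = 100.3846 uM/s

100.3846 uM/s


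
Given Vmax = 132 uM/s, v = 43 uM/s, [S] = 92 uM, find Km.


Km = [S] * (Vmax - v) / v
Km = 92 * (132 - 43) / 43
Km = 190.4186 uM

190.4186 uM


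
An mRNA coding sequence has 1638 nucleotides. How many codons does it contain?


codons = nucleotides / 3
codons = 1638 / 3 = 546

546


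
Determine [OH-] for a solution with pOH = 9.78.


[OH-] = 10^(-pOH)
[OH-] = 10^(-9.78)
[OH-] = 1.660e-10 M

1.660e-10 M


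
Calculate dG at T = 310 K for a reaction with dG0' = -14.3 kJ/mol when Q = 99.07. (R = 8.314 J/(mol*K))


dG = dG0' + RT * ln(Q) / 1000
dG = -14.3 + 8.314 * 310 * ln(99.07) / 1000
dG = -2.455 kJ/mol

-2.455 kJ/mol


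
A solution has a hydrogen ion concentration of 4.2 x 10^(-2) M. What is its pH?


pH = -log10([H+])
pH = -log10(4.2 x 10^(-2))
pH = 1.3768

1.3768


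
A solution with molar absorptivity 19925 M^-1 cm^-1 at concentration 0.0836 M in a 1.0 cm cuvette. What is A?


A = epsilon * c * l
A = 19925 * 0.0836 * 1.0
A = 1665.73

1665.73


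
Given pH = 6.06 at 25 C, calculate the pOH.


pOH = 14 - pH
pOH = 14 - 6.06
pOH = 7.94

7.94


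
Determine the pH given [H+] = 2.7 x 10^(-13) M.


pH = -log10([H+])
pH = -log10(2.7 x 10^(-13))
pH = 12.5686

12.5686


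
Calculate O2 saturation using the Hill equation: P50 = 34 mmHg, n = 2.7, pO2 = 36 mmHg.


Y = pO2^n / (P50^n + pO2^n)
Y = 36^2.7 / (34^2.7 + 36^2.7)
Y = 53.85%

53.85%


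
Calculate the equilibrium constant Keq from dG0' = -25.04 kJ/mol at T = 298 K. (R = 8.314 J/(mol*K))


Keq = exp(-dG0 * 1000 / (R * T))
Keq = exp(-(-25.04) * 1000 / (8.314 * 298))
Keq = 24505.8942

24505.8942


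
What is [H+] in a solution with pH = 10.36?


[H+] = 10^(-pH)
[H+] = 10^(-10.36)
[H+] = 4.365e-11 M

4.365e-11 M


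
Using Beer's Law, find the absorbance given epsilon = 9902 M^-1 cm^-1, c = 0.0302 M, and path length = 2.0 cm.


A = epsilon * c * l
A = 9902 * 0.0302 * 2.0
A = 598.0808

598.0808


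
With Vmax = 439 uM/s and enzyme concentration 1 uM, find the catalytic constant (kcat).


kcat = Vmax / [E]t
kcat = 439 / 1
kcat = 439.0 s^-1

439.0 s^-1


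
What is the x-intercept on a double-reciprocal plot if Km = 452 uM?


x-intercept = -1/Km
= -1/452
= -0.0022 1/uM

-0.0022 1/uM


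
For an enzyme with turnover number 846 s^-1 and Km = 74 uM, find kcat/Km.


Catalytic efficiency = kcat / Km
= 846 / 74
= 11.4324 uM^-1*s^-1

11.4324 uM^-1*s^-1


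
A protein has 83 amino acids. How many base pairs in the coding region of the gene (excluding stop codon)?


Each amino acid = 1 codon = 3 bp
bp = 83 * 3 = 249 bp

249 bp


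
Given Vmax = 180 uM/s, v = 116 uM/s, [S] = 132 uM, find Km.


Km = [S] * (Vmax - v) / v
Km = 132 * (180 - 116) / 116
Km = 72.8276 uM

72.8276 uM


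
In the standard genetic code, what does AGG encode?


Standard genetic code lookup.
Codon AGG -> Arg

Arg


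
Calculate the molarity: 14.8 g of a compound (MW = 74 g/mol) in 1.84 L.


C = (mass / MW) / volume
C = (14.8 / 74) / 1.84
C = 0.1087 M

0.1087 M


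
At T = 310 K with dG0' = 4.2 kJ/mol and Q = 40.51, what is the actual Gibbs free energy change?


dG = dG0' + RT * ln(Q) / 1000
dG = 4.2 + 8.314 * 310 * ln(40.51) / 1000
dG = 13.7401 kJ/mol

13.7401 kJ/mol


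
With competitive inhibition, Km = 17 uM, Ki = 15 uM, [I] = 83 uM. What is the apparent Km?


Km_app = Km * (1 + [I]/Ki)
Km_app = 17 * (1 + 83/15)
Km_app = 111.0667 uM

111.0667 uM


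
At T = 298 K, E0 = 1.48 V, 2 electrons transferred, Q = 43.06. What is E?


E = E0 - (RT/nF) * ln(Q)
E = 1.48 - (8.314 * 298 / (2 * 96485)) * ln(43.06)
E = 1.4317 V

1.4317 V


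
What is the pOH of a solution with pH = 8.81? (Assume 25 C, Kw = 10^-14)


pOH = 14 - pH
pOH = 14 - 8.81
pOH = 5.19

5.19


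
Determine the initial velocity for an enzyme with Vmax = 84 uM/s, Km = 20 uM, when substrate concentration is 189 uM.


v = Vmax * [S] / (Km + [S])
v = 84 * 189 / (20 + 189)
v = 75.9617 uM/s

75.9617 uM/s


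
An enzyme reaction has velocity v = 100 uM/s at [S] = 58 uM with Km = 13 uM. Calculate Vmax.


Vmax = v * (Km + [S]) / [S]
Vmax = 100 * (13 + 58) / 58
Vmax = 122.4138 uM/s

122.4138 uM/s


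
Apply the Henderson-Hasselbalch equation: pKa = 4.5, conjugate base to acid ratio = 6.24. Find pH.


pH = pKa + log10([A-]/[HA])
pH = 4.5 + log10(6.24)
pH = 5.2952

5.2952


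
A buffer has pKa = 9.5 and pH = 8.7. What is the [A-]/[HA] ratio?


[A-]/[HA] = 10^(pH - pKa)
= 10^(8.7 - 9.5)
= 0.1585

0.1585


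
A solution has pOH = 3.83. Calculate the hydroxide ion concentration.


[OH-] = 10^(-pOH)
[OH-] = 10^(-3.83)
[OH-] = 1.479e-04 M

1.479e-04 M


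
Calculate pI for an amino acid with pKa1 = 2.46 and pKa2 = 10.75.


pI = (pKa1 + pKa2) / 2
pI = (2.46 + 10.75) / 2
pI = 6.605

6.605


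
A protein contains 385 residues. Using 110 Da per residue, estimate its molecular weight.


MW = n_residues * 110 Da
MW = 385 * 110
MW = 42350 Da

42350 Da


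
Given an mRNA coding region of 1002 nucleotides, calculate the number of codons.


codons = nucleotides / 3
codons = 1002 / 3 = 334

334


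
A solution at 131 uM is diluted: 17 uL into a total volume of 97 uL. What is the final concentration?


C2 = C1 * V1 / V2
C2 = 131 * 17 / 97
C2 = 22.9588 uM

22.9588 uM


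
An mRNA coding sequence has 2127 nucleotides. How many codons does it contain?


codons = nucleotides / 3
codons = 2127 / 3 = 709

709


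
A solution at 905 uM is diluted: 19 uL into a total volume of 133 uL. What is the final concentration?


C2 = C1 * V1 / V2
C2 = 905 * 19 / 133
C2 = 129.2857 uM

129.2857 uM


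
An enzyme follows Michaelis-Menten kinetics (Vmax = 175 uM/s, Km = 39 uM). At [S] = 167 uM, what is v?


v = Vmax * [S] / (Km + [S])
v = 175 * 167 / (39 + 167)
v = 141.8689 uM/s

141.8689 uM/s


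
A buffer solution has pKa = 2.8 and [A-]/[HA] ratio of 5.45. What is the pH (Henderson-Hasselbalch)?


pH = pKa + log10([A-]/[HA])
pH = 2.8 + log10(5.45)
pH = 3.5364

3.5364


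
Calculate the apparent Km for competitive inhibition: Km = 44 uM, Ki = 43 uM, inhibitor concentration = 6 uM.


Km_app = Km * (1 + [I]/Ki)
Km_app = 44 * (1 + 6/43)
Km_app = 50.1395 uM

50.1395 uM


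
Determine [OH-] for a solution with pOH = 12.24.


[OH-] = 10^(-pOH)
[OH-] = 10^(-12.24)
[OH-] = 5.754e-13 M

5.754e-13 M


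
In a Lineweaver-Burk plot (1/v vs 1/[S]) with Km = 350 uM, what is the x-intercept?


x-intercept = -1/Km
= -1/350
= -0.0029 1/uM

-0.0029 1/uM


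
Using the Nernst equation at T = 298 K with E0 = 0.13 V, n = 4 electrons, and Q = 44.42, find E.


E = E0 - (RT/nF) * ln(Q)
E = 0.13 - (8.314 * 298 / (4 * 96485)) * ln(44.42)
E = 0.1056 V

0.1056 V


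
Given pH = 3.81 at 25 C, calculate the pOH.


pOH = 14 - pH
pOH = 14 - 3.81
pOH = 10.19

10.19


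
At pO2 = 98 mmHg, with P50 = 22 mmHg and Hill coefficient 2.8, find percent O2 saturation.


Y = pO2^n / (P50^n + pO2^n)
Y = 98^2.8 / (22^2.8 + 98^2.8)
Y = 98.5%

98.5%


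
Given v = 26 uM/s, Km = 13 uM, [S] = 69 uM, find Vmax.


Vmax = v * (Km + [S]) / [S]
Vmax = 26 * (13 + 69) / 69
Vmax = 30.8986 uM/s

30.8986 uM/s


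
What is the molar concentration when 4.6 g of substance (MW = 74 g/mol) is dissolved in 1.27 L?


C = (mass / MW) / volume
C = (4.6 / 74) / 1.27
C = 0.0489 M

0.0489 M


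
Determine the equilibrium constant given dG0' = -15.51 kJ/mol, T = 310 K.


Keq = exp(-dG0 * 1000 / (R * T))
Keq = exp(-(-15.51) * 1000 / (8.314 * 310))
Keq = 410.6874

410.6874


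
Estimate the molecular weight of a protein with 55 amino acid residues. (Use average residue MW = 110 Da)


MW = n_residues * 110 Da
MW = 55 * 110
MW = 6050 Da

6050 Da


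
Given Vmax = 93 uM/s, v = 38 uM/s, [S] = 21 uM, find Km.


Km = [S] * (Vmax - v) / v
Km = 21 * (93 - 38) / 38
Km = 30.3947 uM

30.3947 uM


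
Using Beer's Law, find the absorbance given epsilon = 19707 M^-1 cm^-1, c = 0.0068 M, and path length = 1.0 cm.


A = epsilon * c * l
A = 19707 * 0.0068 * 1.0
A = 134.0076

134.0076


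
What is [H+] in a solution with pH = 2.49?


[H+] = 10^(-pH)
[H+] = 10^(-2.49)
[H+] = 0.0032 M

0.0032 M


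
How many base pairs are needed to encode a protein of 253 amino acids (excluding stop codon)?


Each amino acid = 1 codon = 3 bp
bp = 253 * 3 = 759 bp

759 bp


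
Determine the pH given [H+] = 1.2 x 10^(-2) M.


pH = -log10([H+])
pH = -log10(1.2 x 10^(-2))
pH = 1.9208

1.9208


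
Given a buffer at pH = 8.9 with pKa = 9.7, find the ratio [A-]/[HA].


[A-]/[HA] = 10^(pH - pKa)
= 10^(8.9 - 9.7)
= 0.1585

0.1585


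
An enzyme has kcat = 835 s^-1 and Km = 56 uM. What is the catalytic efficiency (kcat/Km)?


Catalytic efficiency = kcat / Km
= 835 / 56
= 14.9107 uM^-1*s^-1

14.9107 uM^-1*s^-1


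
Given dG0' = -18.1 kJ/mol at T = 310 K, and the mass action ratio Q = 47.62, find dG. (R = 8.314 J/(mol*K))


dG = dG0' + RT * ln(Q) / 1000
dG = -18.1 + 8.314 * 310 * ln(47.62) / 1000
dG = -8.1431 kJ/mol

-8.1431 kJ/mol


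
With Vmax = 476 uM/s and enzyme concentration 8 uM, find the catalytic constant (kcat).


kcat = Vmax / [E]t
kcat = 476 / 8
kcat = 59.5 s^-1

59.5 s^-1


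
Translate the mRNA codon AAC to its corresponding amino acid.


Standard genetic code lookup.
Codon AAC -> Asn

Asn


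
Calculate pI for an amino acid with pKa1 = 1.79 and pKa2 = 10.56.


pI = (pKa1 + pKa2) / 2
pI = (1.79 + 10.56) / 2
pI = 6.175

6.175


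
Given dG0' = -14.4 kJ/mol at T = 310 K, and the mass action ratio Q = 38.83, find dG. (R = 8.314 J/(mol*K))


dG = dG0' + RT * ln(Q) / 1000
dG = -14.4 + 8.314 * 310 * ln(38.83) / 1000
dG = -4.969 kJ/mol

-4.969 kJ/mol


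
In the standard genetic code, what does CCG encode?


Standard genetic code lookup.
Codon CCG -> Pro

Pro


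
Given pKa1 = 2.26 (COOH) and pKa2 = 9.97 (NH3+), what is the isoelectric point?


pI = (pKa1 + pKa2) / 2
pI = (2.26 + 9.97) / 2
pI = 6.115

6.115


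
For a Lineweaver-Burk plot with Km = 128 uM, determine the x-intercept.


x-intercept = -1/Km
= -1/128
= -0.0078 1/uM

-0.0078 1/uM


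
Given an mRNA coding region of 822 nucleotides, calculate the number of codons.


codons = nucleotides / 3
codons = 822 / 3 = 274

274


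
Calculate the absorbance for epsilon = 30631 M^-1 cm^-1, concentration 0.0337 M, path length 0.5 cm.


A = epsilon * c * l
A = 30631 * 0.0337 * 0.5
A = 516.1323

516.1323


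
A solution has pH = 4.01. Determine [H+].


[H+] = 10^(-pH)
[H+] = 10^(-4.01)
[H+] = 9.772e-05 M

9.772e-05 M


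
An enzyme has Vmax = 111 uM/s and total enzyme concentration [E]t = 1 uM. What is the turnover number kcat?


kcat = Vmax / [E]t
kcat = 111 / 1
kcat = 111.0 s^-1

111.0 s^-1


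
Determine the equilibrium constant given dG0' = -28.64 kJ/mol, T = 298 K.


Keq = exp(-dG0 * 1000 / (R * T))
Keq = exp(-(-28.64) * 1000 / (8.314 * 298))
Keq = 104789.0353

104789.0353


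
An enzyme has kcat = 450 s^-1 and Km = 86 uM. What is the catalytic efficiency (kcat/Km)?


Catalytic efficiency = kcat / Km
= 450 / 86
= 5.2326 uM^-1*s^-1

5.2326 uM^-1*s^-1


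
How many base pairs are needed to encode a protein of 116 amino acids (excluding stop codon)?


Each amino acid = 1 codon = 3 bp
bp = 116 * 3 = 348 bp

348 bp


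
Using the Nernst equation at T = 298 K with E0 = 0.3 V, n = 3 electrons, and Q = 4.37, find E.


E = E0 - (RT/nF) * ln(Q)
E = 0.3 - (8.314 * 298 / (3 * 96485)) * ln(4.37)
E = 0.2874 V

0.2874 V


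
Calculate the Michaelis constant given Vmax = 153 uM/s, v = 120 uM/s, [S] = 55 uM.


Km = [S] * (Vmax - v) / v
Km = 55 * (153 - 120) / 120
Km = 15.125 uM

15.125 uM


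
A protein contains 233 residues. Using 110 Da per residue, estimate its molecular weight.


MW = n_residues * 110 Da
MW = 233 * 110
MW = 25630 Da

25630 Da


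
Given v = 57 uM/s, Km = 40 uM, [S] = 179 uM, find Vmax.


Vmax = v * (Km + [S]) / [S]
Vmax = 57 * (40 + 179) / 179
Vmax = 69.7374 uM/s

69.7374 uM/s


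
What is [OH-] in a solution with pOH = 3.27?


[OH-] = 10^(-pOH)
[OH-] = 10^(-3.27)
[OH-] = 5.370e-04 M

5.370e-04 M


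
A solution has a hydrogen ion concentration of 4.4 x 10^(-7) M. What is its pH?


pH = -log10([H+])
pH = -log10(4.4 x 10^(-7))
pH = 6.3565

6.3565


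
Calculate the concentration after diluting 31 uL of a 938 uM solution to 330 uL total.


C2 = C1 * V1 / V2
C2 = 938 * 31 / 330
C2 = 88.1152 uM

88.1152 uM


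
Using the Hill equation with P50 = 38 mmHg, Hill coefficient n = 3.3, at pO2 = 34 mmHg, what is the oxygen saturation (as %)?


Y = pO2^n / (P50^n + pO2^n)
Y = 34^3.3 / (38^3.3 + 34^3.3)
Y = 40.93%

40.93%


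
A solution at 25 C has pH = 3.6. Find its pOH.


pOH = 14 - pH
pOH = 14 - 3.6
pOH = 10.4

10.4


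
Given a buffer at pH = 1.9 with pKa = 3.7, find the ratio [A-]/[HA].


[A-]/[HA] = 10^(pH - pKa)
= 10^(1.9 - 3.7)
= 0.0158

0.0158


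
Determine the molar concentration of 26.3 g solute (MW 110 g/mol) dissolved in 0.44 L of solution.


C = (mass / MW) / volume
C = (26.3 / 110) / 0.44
C = 0.5434 M

0.5434 M


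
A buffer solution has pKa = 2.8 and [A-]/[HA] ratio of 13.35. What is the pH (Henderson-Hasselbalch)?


pH = pKa + log10([A-]/[HA])
pH = 2.8 + log10(13.35)
pH = 3.9255

3.9255
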